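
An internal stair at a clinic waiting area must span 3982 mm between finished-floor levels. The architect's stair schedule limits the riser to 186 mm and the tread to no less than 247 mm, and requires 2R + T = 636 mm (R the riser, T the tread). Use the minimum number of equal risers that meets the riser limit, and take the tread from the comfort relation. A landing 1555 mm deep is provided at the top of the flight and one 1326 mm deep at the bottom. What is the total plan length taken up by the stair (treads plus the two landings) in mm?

8635 mm

At most 186 each: 3982/186 = 21.41, giving 22 risers.
Riser R = 3982 / 22 = 181 mm, within the 186 mm limit.
Tread T = 636 − 2 × 181 = 274 mm (≥ 247 mm).
Going = (22 − 1) × 274 = 5754 mm.
Enclosure = 5754 + 1555 + 1326 = 8635 mm.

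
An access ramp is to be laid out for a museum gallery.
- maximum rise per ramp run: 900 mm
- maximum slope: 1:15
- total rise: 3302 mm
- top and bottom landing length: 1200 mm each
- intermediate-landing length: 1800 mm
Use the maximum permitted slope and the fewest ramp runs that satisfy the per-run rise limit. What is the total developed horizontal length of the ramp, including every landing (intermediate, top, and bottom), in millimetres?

⌈3302/900⌉ = 4 ramp runs. That means 3 intermediate landings.
Ramp run (horizontal) at 1:15: 3302 × 15 = 49530 mm.
3 intermediate landings contribute 3 × 1800 = 5400 mm.
Top and bottom landings: 2 × 1200 = 2400 mm.
Total = 49530 + 5400 + 2400 = 57330 mm.

57330 mm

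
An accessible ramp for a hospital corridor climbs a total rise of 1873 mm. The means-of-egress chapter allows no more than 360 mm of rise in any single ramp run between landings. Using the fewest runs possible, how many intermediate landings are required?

1873 / 360 = 5.203 → round up to 6 ramp runs.
6 runs are separated by 5 intermediate landings.

5 intermediate landings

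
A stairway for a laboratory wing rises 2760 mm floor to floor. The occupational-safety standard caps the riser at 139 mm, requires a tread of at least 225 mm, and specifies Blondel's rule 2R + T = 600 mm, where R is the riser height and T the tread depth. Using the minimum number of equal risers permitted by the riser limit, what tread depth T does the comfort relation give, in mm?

At most 139 each: 2760/139 = 19.86, giving 20 risers.
Riser R = 2760 / 20 = 138 mm, within the 139 mm limit.
T = 600 − 2·138 = 324 mm, which satisfies the 225 mm minimum.

324 mm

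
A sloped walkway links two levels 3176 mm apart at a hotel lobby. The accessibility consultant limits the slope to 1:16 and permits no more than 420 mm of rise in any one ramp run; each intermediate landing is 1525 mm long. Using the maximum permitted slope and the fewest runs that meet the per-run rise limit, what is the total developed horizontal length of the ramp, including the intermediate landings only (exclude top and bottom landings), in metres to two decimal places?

61.49 m

3176 / 420 = 7.562 → round up to 8 ramp runs. That means 7 intermediate landings.
Horizontal run for 3176 mm of rise at 1:16 is 3176 × 16 = 50816 mm.
Intermediate landings: 7 × 1525 = 10675 mm.
Developed length = 50816 + 10675 = 61491 mm.
= 61.49 m.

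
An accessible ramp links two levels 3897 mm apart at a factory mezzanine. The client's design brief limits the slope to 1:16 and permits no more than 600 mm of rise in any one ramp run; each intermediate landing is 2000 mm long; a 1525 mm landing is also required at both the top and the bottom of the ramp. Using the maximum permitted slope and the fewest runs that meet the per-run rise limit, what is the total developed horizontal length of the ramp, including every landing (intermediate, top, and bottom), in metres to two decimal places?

⌈3897/600⌉ = 7 ramp runs. That means 6 intermediate landings.
Ramp run (horizontal) at 1:16: 3897 × 16 = 62352 mm.
Intermediate landings: 6 × 2000 = 12000 mm.
Top and bottom landings: 2 × 1525 = 3050 mm.
Total = 62352 + 12000 + 3050 = 77402 mm.
= 77.40 m.

77.40 m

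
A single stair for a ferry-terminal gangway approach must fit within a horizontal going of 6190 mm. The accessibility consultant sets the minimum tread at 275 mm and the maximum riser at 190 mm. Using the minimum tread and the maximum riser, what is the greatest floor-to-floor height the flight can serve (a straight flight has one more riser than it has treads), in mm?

4370 mm

6190 / 275 = 22.51, so 22 treads fit.
Risers = treads + 1 = 23.
Maximum height = 23 × 190 = 4370 mm.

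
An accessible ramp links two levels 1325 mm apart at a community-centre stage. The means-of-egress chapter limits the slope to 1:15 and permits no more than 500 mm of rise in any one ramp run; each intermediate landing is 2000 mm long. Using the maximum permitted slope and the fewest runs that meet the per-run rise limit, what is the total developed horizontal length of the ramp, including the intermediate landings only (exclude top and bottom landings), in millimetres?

⌈1325/500⌉ = 3 ramp runs. That means 2 intermediate landings.
Horizontal run for 1325 mm of rise at 1:15 is 1325 × 15 = 19875 mm.
Intermediate landings: 2 × 2000 = 4000 mm.
Total developed length = 19875 + 4000 = 23875 mm.

23875 mm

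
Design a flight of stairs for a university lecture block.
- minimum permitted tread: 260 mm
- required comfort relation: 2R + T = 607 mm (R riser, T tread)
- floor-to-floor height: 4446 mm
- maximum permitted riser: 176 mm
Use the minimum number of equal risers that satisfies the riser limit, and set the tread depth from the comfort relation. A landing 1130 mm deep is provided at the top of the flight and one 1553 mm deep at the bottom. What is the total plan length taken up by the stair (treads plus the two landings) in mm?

4446 / 176 = 25.26, so 26 risers are needed.
Each riser is 4446/26 = 171 mm (≤ 176 mm).
T = 607 − 2·171 = 265 mm, which satisfies the 260 mm minimum.
Treads = 26 − 1 = 25; going = 25 × 265 = 6625 mm.
Enclosure = 6625 + 1130 + 1553 = 9308 mm.

9308 mm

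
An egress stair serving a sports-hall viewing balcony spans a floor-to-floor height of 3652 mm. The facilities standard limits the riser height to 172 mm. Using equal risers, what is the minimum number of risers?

At most 172 each: 3652/172 = 21.23, giving 22 risers.

22 risers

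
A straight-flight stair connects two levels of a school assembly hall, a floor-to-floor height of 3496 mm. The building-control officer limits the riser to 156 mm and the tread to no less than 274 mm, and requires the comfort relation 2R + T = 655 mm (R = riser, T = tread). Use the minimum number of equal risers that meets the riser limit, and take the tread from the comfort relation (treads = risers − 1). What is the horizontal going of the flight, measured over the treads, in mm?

7722 mm

At most 156 each: 3496/156 = 22.41, giving 23 risers.
Riser R = 3496 / 23 = 152 mm, within the 156 mm limit.
From 2R + T = 655: T = 655 − 304 = 351 mm.
Treads = 23 − 1 = 22; going = 22 × 351 = 7722 mm.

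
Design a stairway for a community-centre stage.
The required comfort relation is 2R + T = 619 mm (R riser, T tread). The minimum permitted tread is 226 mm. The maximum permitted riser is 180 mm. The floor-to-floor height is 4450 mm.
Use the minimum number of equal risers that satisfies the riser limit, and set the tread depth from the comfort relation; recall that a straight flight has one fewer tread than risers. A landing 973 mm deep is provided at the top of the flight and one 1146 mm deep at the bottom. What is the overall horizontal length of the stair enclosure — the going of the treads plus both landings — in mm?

At most 180 each: 4450/180 = 24.72, giving 25 risers.
Each riser is 4450/25 = 178 mm (≤ 180 mm).
Tread T = 619 − 2 × 178 = 263 mm (≥ 226 mm).
25 risers give 24 treads; going = 24 × 263 = 6312 mm.
Add landings: 6312 + 973 + 1146 = 8431 mm.

8431 mm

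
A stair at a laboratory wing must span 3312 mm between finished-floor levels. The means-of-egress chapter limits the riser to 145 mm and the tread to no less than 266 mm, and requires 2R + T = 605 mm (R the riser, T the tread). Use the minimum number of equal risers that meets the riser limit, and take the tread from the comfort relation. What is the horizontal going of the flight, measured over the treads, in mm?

6974 mm

3312 / 145 = 22.841 → round up to 23 risers.
Each riser is 3312/23 = 144 mm (≤ 145 mm).
Tread T = 605 − 2 × 144 = 317 mm (≥ 266 mm).
Going = (23 − 1) × 317 = 6974 mm.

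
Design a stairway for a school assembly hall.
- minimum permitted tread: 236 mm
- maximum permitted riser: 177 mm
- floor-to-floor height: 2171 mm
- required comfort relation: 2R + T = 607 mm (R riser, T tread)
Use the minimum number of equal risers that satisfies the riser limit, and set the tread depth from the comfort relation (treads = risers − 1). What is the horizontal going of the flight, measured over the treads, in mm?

3276 mm

2171 / 177 = 12.266 → round up to 13 risers.
Riser R = 2171 / 13 = 167 mm, within the 177 mm limit.
T = 607 − 2·167 = 273 mm, which satisfies the 236 mm minimum.
Treads = 13 − 1 = 12; going = 12 × 273 = 3276 mm.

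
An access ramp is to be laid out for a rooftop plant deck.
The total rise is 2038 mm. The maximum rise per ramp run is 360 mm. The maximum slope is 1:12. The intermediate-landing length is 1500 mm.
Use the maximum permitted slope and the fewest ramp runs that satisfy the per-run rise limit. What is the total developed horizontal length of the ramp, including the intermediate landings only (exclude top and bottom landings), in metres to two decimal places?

⌈2038/360⌉ = 6 ramp runs. That means 5 intermediate landings.
Horizontal run for 2038 mm of rise at 1:12 is 2038 × 12 = 24456 mm.
5 intermediate landings contribute 5 × 1500 = 7500 mm.
Developed length = 24456 + 7500 = 31956 mm.
= 31.96 m.

31.96 m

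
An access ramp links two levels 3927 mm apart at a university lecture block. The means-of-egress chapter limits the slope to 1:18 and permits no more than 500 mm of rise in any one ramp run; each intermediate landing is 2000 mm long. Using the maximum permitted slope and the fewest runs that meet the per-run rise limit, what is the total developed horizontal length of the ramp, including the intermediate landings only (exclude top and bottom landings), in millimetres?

84686 mm

3927 / 500 = 7.85, so 8 ramp runs are needed. That means 7 intermediate landings.
Ramp run (horizontal) at 1:18: 3927 × 18 = 70686 mm.
Intermediate landings: 7 × 2000 = 14000 mm.
Total developed length = 70686 + 14000 = 84686 mm.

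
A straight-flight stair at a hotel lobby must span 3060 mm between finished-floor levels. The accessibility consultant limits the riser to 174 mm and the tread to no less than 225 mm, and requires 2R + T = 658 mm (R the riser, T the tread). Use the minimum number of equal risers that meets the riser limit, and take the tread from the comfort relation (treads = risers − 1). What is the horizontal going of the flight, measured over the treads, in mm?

5406 mm

3060 / 174 = 17.586 → round up to 18 risers.
Riser R = 3060 / 18 = 170 mm, within the 174 mm limit.
T = 658 − 2·170 = 318 mm, which satisfies the 225 mm minimum.
Going = (18 − 1) × 318 = 5406 mm.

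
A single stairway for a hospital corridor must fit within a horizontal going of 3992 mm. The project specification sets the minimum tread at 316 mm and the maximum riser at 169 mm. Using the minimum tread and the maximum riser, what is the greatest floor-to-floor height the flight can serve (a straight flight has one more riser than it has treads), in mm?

3992 / 316 = 12.63, so 12 treads fit.
Risers = treads + 1 = 13.
Maximum height = 13 × 169 = 2197 mm.

2197 mm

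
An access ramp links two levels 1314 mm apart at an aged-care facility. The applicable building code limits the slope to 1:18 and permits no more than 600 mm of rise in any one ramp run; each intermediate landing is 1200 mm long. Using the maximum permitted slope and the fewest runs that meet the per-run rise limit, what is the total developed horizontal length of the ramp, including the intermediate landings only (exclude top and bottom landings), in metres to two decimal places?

1314 / 600 = 2.19, so 3 ramp runs are needed. That means 2 intermediate landings.
Horizontal run for 1314 mm of rise at 1:18 is 1314 × 18 = 23652 mm.
2 intermediate landings contribute 2 × 1200 = 2400 mm.
Developed length = 23652 + 2400 = 26052 mm.
= 26.05 m.

26.05 m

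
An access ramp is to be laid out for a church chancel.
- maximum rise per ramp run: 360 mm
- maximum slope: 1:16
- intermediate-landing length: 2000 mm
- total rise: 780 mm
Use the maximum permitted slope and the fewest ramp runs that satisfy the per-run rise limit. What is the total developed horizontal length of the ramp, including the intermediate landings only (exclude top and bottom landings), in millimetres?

⌈780/360⌉ = 3 ramp runs. That means 2 intermediate landings.
Horizontal run for 780 mm of rise at 1:16 is 780 × 16 = 12480 mm.
2 intermediate landings contribute 2 × 2000 = 4000 mm.
Total developed length = 12480 + 4000 = 16480 mm.

16480 mm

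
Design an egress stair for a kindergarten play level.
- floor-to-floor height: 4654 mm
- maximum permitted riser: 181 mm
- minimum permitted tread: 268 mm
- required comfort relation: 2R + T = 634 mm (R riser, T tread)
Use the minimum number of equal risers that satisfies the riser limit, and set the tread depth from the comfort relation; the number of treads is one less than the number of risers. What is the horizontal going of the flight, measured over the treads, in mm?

6900 mm

4654 / 181 = 25.713 → round up to 26 risers.
Riser R = 4654 / 26 = 179 mm, within the 181 mm limit.
Tread T = 634 − 2 × 179 = 276 mm (≥ 268 mm).
Treads = 26 − 1 = 25; going = 25 × 276 = 6900 mm.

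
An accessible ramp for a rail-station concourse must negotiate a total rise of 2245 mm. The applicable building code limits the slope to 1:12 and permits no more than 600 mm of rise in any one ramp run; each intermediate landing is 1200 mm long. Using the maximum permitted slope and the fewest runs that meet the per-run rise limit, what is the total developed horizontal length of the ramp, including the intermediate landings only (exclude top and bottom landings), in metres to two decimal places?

2245 / 600 = 3.74, so 4 ramp runs are needed. That means 3 intermediate landings.
Horizontal run for 2245 mm of rise at 1:12 is 2245 × 12 = 26940 mm.
3 intermediate landings contribute 3 × 1200 = 3600 mm.
Developed length = 26940 + 3600 = 30540 mm.
= 30.54 m.

30.54 m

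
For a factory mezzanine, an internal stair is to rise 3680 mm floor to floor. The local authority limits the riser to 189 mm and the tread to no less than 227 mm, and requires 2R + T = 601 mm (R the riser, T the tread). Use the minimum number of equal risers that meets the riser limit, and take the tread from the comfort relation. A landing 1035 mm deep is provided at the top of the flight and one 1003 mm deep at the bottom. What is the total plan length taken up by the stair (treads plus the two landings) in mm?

3680 / 189 = 19.471 → round up to 20 risers.
Riser R = 3680 / 20 = 184 mm, within the 189 mm limit.
From 2R + T = 601: T = 601 − 368 = 233 mm.
20 risers give 19 treads; going = 19 × 233 = 4427 mm.
Enclosure = 4427 + 1035 + 1003 = 6465 mm.

6465 mm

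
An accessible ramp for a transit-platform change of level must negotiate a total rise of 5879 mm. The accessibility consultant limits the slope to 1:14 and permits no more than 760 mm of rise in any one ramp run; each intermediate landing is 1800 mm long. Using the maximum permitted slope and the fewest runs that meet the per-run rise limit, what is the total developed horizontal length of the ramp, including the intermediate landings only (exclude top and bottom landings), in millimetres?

At most 760 each: 5879/760 = 7.74, giving 8 ramp runs. That means 7 intermediate landings.
Horizontal run for 5879 mm of rise at 1:14 is 5879 × 14 = 82306 mm.
Intermediate landings: 7 × 1800 = 12600 mm.
Total developed length = 82306 + 12600 = 94906 mm.

94906 mm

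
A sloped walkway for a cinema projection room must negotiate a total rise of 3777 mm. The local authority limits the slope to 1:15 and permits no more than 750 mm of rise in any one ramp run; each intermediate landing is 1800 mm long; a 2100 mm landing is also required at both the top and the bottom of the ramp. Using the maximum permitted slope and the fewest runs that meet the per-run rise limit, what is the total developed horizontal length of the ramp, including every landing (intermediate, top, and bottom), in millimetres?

⌈3777/750⌉ = 6 ramp runs. That means 5 intermediate landings.
Ramp run (horizontal) at 1:15: 3777 × 15 = 56655 mm.
Intermediate landings: 5 × 1800 = 9000 mm.
Top and bottom landings: 2 × 2100 = 4200 mm.
Total = 56655 + 9000 + 4200 = 69855 mm.

69855 mm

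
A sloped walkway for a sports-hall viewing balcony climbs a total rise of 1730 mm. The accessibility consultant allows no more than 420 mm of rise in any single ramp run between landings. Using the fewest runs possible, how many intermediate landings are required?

4 intermediate landings

1730 / 420 = 4.12, so 5 ramp runs are needed.
5 runs are separated by 4 intermediate landings.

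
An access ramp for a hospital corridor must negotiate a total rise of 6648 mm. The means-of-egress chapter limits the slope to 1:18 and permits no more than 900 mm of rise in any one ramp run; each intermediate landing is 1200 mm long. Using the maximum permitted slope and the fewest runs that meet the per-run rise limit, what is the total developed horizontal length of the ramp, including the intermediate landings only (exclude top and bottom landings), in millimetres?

128064 mm

6648 / 900 = 7.387 → round up to 8 ramp runs. That means 7 intermediate landings.
Ramp run (horizontal) at 1:18: 6648 × 18 = 119664 mm.
Intermediate landings: 7 × 1200 = 8400 mm.
Developed length = 119664 + 8400 = 128064 mm.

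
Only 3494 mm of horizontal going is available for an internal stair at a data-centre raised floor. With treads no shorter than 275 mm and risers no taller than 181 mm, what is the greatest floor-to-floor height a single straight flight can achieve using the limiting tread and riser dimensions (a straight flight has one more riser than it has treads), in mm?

Treads that fit: ⌊3494 / 275⌋ = 12.
Risers = treads + 1 = 13.
Maximum height = 13 × 181 = 2353 mm.

2353 mm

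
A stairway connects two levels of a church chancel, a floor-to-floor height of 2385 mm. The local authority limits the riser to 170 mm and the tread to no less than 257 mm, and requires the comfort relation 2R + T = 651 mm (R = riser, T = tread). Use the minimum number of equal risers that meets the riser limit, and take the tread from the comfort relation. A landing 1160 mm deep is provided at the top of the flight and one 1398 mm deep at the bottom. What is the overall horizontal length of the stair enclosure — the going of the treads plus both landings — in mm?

2385 / 170 = 14.03, so 15 risers are needed.
Riser R = 2385 / 15 = 159 mm, within the 170 mm limit.
From 2R + T = 651: T = 651 − 318 = 333 mm.
Treads = 15 − 1 = 14; going = 14 × 333 = 4662 mm.
Enclosure = 4662 + 1160 + 1398 = 7220 mm.

7220 mm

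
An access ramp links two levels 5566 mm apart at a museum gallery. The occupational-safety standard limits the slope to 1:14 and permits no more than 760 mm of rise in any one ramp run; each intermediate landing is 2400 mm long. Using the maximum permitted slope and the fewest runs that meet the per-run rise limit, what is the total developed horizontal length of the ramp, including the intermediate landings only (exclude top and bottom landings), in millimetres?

94724 mm

5566 / 760 = 7.32, so 8 ramp runs are needed. That means 7 intermediate landings.
Ramp run (horizontal) at 1:14: 5566 × 14 = 77924 mm.
Intermediate landings: 7 × 2400 = 16800 mm.
Total developed length = 77924 + 16800 = 94724 mm.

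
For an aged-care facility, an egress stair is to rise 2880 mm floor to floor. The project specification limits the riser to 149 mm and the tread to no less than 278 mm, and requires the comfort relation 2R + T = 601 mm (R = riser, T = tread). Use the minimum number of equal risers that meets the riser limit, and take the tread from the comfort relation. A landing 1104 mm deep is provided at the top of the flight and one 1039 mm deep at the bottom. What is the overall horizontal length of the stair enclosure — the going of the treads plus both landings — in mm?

At most 149 each: 2880/149 = 19.33, giving 20 risers.
Each riser is 2880/20 = 144 mm (≤ 149 mm).
T = 601 − 2·144 = 313 mm, which satisfies the 278 mm minimum.
20 risers give 19 treads; going = 19 × 313 = 5947 mm.
Enclosure = 5947 + 1104 + 1039 = 8090 mm.

8090 mm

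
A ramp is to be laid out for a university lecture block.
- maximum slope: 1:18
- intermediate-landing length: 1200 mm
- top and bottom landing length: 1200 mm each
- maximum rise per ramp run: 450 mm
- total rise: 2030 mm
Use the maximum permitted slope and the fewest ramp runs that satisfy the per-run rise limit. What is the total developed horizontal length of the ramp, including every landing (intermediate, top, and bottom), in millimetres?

2030 / 450 = 4.51, so 5 ramp runs are needed. That means 4 intermediate landings.
Ramp run (horizontal) at 1:18: 2030 × 18 = 36540 mm.
Intermediate landings: 4 × 1200 = 4800 mm.
Top and bottom landings: 2 × 1200 = 2400 mm.
Total = 36540 + 4800 + 2400 = 43740 mm.

43740 mm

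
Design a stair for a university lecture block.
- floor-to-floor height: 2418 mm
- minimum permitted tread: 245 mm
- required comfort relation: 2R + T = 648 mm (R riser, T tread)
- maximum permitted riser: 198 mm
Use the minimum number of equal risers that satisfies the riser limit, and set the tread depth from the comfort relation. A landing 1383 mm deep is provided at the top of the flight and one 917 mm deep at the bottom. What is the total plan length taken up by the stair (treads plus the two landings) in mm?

2418 / 198 = 12.21, so 13 risers are needed.
Riser R = 2418 / 13 = 186 mm, within the 198 mm limit.
Tread T = 648 − 2 × 186 = 276 mm (≥ 245 mm).
13 risers give 12 treads; going = 12 × 276 = 3312 mm.
Add landings: 3312 + 1383 + 917 = 5612 mm.

5612 mm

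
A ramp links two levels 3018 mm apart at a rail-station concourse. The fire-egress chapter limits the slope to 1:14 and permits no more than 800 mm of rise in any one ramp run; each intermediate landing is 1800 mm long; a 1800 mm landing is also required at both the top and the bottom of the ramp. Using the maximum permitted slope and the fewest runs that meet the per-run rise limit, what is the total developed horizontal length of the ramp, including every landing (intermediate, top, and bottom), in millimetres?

51252 mm

3018 / 800 = 3.772 → round up to 4 ramp runs. That means 3 intermediate landings.
Ramp run (horizontal) at 1:14: 3018 × 14 = 42252 mm.
3 intermediate landings contribute 3 × 1800 = 5400 mm.
Top and bottom landings: 2 × 1800 = 3600 mm.
Total = 42252 + 5400 + 3600 = 51252 mm.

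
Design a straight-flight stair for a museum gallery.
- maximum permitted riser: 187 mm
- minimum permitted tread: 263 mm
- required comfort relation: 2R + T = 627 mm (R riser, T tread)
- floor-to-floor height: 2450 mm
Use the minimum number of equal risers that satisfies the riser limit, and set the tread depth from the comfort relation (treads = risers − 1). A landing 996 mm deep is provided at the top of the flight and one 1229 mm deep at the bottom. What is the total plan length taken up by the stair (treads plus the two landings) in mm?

5826 mm

2450 / 187 = 13.102 → round up to 14 risers.
R = 2450 ÷ 14 = 175 mm.
T = 627 − 2·175 = 277 mm, which satisfies the 263 mm minimum.
Going = (14 − 1) × 277 = 3601 mm.
Add landings: 3601 + 996 + 1229 = 5826 mm.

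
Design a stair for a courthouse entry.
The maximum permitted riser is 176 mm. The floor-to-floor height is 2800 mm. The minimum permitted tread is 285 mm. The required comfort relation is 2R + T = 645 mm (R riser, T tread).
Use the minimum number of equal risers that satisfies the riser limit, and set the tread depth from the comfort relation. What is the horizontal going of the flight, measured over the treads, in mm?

4425 mm

2800 / 176 = 15.909 → round up to 16 risers.
Each riser is 2800/16 = 175 mm (≤ 176 mm).
Tread T = 645 − 2 × 175 = 295 mm (≥ 285 mm).
16 risers give 15 treads; going = 15 × 295 = 4425 mm.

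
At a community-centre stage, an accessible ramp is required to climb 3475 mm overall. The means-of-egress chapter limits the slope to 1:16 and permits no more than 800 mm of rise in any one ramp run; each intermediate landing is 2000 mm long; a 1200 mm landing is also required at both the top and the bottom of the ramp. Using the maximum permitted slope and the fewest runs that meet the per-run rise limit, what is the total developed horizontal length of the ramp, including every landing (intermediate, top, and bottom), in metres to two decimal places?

3475 / 800 = 4.344 → round up to 5 ramp runs. That means 4 intermediate landings.
Ramp run (horizontal) at 1:16: 3475 × 16 = 55600 mm.
Intermediate landings: 4 × 2000 = 8000 mm.
Top and bottom landings: 2 × 1200 = 2400 mm.
Total = 55600 + 8000 + 2400 = 66000 mm.
= 66.00 m.

66.00 m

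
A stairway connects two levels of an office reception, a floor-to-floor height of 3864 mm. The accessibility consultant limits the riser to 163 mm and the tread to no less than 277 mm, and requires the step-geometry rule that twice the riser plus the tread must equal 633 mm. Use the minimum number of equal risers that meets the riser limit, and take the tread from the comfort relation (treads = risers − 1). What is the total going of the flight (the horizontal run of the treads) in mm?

7153 mm

3864 / 163 = 23.706 → round up to 24 risers.
Riser R = 3864 / 24 = 161 mm, within the 163 mm limit.
Tread T = 633 − 2 × 161 = 311 mm (≥ 277 mm).
24 risers give 23 treads; going = 23 × 311 = 7153 mm.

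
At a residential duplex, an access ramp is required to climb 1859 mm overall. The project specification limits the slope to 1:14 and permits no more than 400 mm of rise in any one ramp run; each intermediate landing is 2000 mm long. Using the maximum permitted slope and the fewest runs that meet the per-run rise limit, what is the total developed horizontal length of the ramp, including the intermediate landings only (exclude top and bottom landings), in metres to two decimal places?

34.03 m

At most 400 each: 1859/400 = 4.65, giving 5 ramp runs. That means 4 intermediate landings.
Horizontal run for 1859 mm of rise at 1:14 is 1859 × 14 = 26026 mm.
4 intermediate landings contribute 4 × 2000 = 8000 mm.
Total developed length = 26026 + 8000 = 34026 mm.
= 34.03 m.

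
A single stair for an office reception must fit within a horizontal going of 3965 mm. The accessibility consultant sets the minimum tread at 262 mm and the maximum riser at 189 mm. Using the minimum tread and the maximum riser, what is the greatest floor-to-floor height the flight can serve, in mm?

3024 mm

3965 / 262 = 15.13, so 15 treads fit.
Risers = treads + 1 = 16.
Maximum height = 16 × 189 = 3024 mm.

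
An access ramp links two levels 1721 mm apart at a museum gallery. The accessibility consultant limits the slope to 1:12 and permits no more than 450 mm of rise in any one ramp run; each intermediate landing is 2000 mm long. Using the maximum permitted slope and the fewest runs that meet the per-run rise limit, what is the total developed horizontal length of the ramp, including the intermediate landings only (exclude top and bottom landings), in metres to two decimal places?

At most 450 each: 1721/450 = 3.82, giving 4 ramp runs. That means 3 intermediate landings.
Ramp run (horizontal) at 1:12: 1721 × 12 = 20652 mm.
Intermediate landings: 3 × 2000 = 6000 mm.
Developed length = 20652 + 6000 = 26652 mm.
= 26.65 m.

26.65 m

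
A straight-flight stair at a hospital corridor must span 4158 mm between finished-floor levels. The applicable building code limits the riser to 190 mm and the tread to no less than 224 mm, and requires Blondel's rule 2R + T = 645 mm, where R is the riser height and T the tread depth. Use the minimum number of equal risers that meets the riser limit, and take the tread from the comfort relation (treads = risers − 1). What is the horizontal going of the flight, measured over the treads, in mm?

5607 mm

⌈4158/190⌉ = 22 risers.
Each riser is 4158/22 = 189 mm (≤ 190 mm).
T = 645 − 2·189 = 267 mm, which satisfies the 224 mm minimum.
Going = (22 − 1) × 267 = 5607 mm.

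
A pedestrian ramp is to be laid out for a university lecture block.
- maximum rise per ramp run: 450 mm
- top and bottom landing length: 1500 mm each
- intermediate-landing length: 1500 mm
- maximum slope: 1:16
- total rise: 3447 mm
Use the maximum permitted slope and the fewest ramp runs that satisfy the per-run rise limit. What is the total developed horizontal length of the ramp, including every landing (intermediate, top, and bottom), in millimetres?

3447 / 450 = 7.660 → round up to 8 ramp runs. That means 7 intermediate landings.
Ramp run (horizontal) at 1:16: 3447 × 16 = 55152 mm.
Intermediate landings: 7 × 1500 = 10500 mm.
Top and bottom landings: 2 × 1500 = 3000 mm.
Total = 55152 + 10500 + 3000 = 68652 mm.

68652 mm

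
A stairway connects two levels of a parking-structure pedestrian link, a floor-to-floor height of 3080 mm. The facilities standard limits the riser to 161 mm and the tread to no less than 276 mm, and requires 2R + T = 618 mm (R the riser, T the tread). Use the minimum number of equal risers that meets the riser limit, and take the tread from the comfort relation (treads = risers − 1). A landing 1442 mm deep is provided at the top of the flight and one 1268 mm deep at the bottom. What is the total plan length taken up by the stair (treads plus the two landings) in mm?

8600 mm

3080 / 161 = 19.130 → round up to 20 risers.
Riser R = 3080 / 20 = 154 mm, within the 161 mm limit.
Tread T = 618 − 2 × 154 = 310 mm (≥ 276 mm).
Treads = 20 − 1 = 19; going = 19 × 310 = 5890 mm.
Add landings: 5890 + 1442 + 1268 = 8600 mm.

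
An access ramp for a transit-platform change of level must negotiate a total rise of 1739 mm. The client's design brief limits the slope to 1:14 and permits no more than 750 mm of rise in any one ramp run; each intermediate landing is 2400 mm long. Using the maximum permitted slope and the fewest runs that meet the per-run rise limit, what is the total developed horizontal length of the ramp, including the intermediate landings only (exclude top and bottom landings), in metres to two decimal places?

⌈1739/750⌉ = 3 ramp runs. That means 2 intermediate landings.
Ramp run (horizontal) at 1:14: 1739 × 14 = 24346 mm.
Intermediate landings: 2 × 2400 = 4800 mm.
Total developed length = 24346 + 4800 = 29146 mm.
= 29.15 m.

29.15 m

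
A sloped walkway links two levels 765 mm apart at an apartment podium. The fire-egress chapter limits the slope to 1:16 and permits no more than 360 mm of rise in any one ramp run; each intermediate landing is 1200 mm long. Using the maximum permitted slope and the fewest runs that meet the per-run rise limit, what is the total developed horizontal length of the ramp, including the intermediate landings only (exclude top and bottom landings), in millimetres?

14640 mm

⌈765/360⌉ = 3 ramp runs. That means 2 intermediate landings.
Ramp run (horizontal) at 1:16: 765 × 16 = 12240 mm.
Intermediate landings: 2 × 1200 = 2400 mm.
Developed length = 12240 + 2400 = 14640 mm.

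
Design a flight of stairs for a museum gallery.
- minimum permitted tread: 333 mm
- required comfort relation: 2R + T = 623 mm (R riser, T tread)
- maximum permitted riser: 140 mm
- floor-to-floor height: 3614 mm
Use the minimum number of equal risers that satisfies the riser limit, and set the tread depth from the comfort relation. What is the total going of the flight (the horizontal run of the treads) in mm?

⌈3614/140⌉ = 26 risers.
Riser R = 3614 / 26 = 139 mm, within the 140 mm limit.
Tread T = 623 − 2 × 139 = 345 mm (≥ 333 mm).
Treads = 26 − 1 = 25; going = 25 × 345 = 8625 mm.

8625 mm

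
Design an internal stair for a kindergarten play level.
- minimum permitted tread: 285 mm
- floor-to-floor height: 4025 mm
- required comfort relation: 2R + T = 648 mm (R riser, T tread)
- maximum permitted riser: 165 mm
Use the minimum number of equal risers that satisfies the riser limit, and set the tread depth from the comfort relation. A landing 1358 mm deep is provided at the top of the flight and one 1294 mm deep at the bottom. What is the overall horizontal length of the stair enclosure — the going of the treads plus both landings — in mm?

4025 / 165 = 24.394 → round up to 25 risers.
R = 4025 ÷ 25 = 161 mm.
Tread T = 648 − 2 × 161 = 326 mm (≥ 285 mm).
Going = (25 − 1) × 326 = 7824 mm.
Enclosure = 7824 + 1358 + 1294 = 10476 mm.

10476 mm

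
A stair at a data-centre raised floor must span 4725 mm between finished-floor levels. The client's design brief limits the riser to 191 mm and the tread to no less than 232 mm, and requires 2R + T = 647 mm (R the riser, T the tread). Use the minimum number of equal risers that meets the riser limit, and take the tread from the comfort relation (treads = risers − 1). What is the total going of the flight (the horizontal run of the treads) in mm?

⌈4725/191⌉ = 25 risers.
Riser R = 4725 / 25 = 189 mm, within the 191 mm limit.
T = 647 − 2·189 = 269 mm, which satisfies the 232 mm minimum.
Treads = 25 − 1 = 24; going = 24 × 269 = 6456 mm.

6456 mm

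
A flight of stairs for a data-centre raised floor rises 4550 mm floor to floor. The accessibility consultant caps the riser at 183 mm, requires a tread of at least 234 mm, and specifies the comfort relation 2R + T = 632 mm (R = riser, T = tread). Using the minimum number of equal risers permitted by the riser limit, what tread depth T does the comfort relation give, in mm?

4550 / 183 = 24.86, so 25 risers are needed.
Each riser is 4550/25 = 182 mm (≤ 183 mm).
T = 632 − 2·182 = 268 mm, which satisfies the 234 mm minimum.

268 mm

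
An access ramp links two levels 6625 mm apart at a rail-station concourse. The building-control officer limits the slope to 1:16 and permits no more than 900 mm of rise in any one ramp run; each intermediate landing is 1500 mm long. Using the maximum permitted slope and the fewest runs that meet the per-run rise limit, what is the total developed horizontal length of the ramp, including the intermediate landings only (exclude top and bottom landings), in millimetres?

116500 mm

⌈6625/900⌉ = 8 ramp runs. That means 7 intermediate landings.
Horizontal run for 6625 mm of rise at 1:16 is 6625 × 16 = 106000 mm.
Intermediate landings: 7 × 1500 = 10500 mm.
Developed length = 106000 + 10500 = 116500 mm.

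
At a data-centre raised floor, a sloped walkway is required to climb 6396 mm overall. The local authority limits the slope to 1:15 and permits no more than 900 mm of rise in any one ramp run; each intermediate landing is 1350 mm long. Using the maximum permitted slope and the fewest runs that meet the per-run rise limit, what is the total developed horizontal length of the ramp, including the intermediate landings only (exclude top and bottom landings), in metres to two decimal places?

6396 / 900 = 7.107 → round up to 8 ramp runs. That means 7 intermediate landings.
Horizontal run for 6396 mm of rise at 1:15 is 6396 × 15 = 95940 mm.
7 intermediate landings contribute 7 × 1350 = 9450 mm.
Developed length = 95940 + 9450 = 105390 mm.
= 105.39 m.

105.39 m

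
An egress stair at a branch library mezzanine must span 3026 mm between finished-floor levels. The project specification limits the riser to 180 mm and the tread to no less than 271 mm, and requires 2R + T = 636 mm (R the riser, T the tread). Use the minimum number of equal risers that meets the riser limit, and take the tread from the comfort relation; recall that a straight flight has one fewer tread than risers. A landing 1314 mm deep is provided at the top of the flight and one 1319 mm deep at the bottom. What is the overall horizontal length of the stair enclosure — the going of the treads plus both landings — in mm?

3026 / 180 = 16.81, so 17 risers are needed.
Riser R = 3026 / 17 = 178 mm, within the 180 mm limit.
T = 636 − 2·178 = 280 mm, which satisfies the 271 mm minimum.
Treads = 17 − 1 = 16; going = 16 × 280 = 4480 mm.
Add landings: 4480 + 1314 + 1319 = 7113 mm.

7113 mm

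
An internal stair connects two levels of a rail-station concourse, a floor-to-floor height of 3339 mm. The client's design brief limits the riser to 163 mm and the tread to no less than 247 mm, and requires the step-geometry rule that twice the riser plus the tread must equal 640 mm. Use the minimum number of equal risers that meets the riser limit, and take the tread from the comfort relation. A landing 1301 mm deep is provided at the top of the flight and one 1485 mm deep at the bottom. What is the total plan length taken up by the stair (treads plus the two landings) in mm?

9226 mm

3339 / 163 = 20.48, so 21 risers are needed.
R = 3339 ÷ 21 = 159 mm.
Tread T = 640 − 2 × 159 = 322 mm (≥ 247 mm).
Treads = 21 − 1 = 20; going = 20 × 322 = 6440 mm.
Add landings: 6440 + 1301 + 1485 = 9226 mm.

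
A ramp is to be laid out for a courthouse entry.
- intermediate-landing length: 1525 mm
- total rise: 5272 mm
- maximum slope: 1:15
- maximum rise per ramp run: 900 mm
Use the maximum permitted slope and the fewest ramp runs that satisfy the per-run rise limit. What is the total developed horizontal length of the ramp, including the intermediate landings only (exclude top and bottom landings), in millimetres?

86705 mm

At most 900 each: 5272/900 = 5.86, giving 6 ramp runs. That means 5 intermediate landings.
Horizontal run for 5272 mm of rise at 1:15 is 5272 × 15 = 79080 mm.
Intermediate landings: 5 × 1525 = 7625 mm.
Total developed length = 79080 + 7625 = 86705 mm.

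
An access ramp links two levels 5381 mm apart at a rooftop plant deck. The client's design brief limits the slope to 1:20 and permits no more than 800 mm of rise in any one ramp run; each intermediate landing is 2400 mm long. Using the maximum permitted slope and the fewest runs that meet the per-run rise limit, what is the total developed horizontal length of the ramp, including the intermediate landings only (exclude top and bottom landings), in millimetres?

122020 mm

5381 / 800 = 6.726 → round up to 7 ramp runs. That means 6 intermediate landings.
Ramp run (horizontal) at 1:20: 5381 × 20 = 107620 mm.
Intermediate landings: 6 × 2400 = 14400 mm.
Developed length = 107620 + 14400 = 122020 mm.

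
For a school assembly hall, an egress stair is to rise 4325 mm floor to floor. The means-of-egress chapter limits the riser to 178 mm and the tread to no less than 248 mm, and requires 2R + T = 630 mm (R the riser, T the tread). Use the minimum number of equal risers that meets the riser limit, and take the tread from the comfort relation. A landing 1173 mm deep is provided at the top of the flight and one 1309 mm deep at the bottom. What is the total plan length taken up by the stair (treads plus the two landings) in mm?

4325 / 178 = 24.30, so 25 risers are needed.
Each riser is 4325/25 = 173 mm (≤ 178 mm).
Tread T = 630 − 2 × 173 = 284 mm (≥ 248 mm).
Going = (25 − 1) × 284 = 6816 mm.
Enclosure = 6816 + 1173 + 1309 = 9298 mm.

9298 mm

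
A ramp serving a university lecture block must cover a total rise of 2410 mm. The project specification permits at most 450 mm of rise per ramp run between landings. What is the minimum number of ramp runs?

2410 / 450 = 5.36, so 6 ramp runs are needed.

6 runs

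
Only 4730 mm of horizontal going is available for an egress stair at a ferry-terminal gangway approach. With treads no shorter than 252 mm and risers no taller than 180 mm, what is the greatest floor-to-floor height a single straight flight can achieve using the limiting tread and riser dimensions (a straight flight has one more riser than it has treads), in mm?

3420 mm

Treads that fit: ⌊4730 / 252⌋ = 18.
Risers = treads + 1 = 19.
Maximum height = 19 × 180 = 3420 mm.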